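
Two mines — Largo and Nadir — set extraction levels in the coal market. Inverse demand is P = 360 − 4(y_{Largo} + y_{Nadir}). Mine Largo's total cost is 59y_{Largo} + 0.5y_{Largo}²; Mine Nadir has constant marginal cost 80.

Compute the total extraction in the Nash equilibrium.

Mine Largo's profit: π = y_{Largo}(360 − 4(y_{Largo} + y_{Nadir})) − 59y_{Largo} − 0.5y_{Largo}².
∂π/∂y_{Largo} = 301 − 9y_{Largo} − 4y_{Nadir} = 0, so y_{Largo} = 301/9 − (4/9)y_{Nadir}.
For Nadir: ∂π/∂y_{Nadir} = 280 − 8y_{Nadir} − 4y_{Largo} = 0 ⇒ y_{Nadir} = 35 − 0.5y_{Largo}.
Substituting the second reaction function into the first: y_{Largo} = 301/9 − (4/9)(35 − 0.5y_{Largo}), which gives (7/9)y_{Largo} = 161/9 ⇒ y_{Largo} = 23.
Then y_{Nadir} = 35 − 0.5·23 = 23.5.
Total extraction: 23 + 23.5 = 46.5.

46.5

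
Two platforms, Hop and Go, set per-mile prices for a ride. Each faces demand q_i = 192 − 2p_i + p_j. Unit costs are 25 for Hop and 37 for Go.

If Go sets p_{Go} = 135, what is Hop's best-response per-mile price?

Hop's profit: π = (p_{Hop} − 25)(192 − 2p_{Hop} + p_{Go}).
∂π/∂p_{Hop} = 242 − 4p_{Hop} + p_{Go} = 0 ⇒ p_{Hop} = 60.5 + 0.25p_{Go}.
At p_{Go} = 135: p_{Hop} = 60.5 + 0.25·135 = 94.25.

94.25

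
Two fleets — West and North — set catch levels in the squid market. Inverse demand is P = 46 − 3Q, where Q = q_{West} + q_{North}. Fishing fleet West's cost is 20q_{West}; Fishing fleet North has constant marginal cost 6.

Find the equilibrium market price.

Fishing fleet West's profit: π = q_{West}(46 − 3(q_{West} + q_{North})) − 20q_{West}.
∂π/∂q_{West} = 26 − 6q_{West} − 3q_{North} = 0, so q_{West} = 13/3 − 0.5q_{North}.
By the same steps for North: q_{North} = 20/3 − 0.5q_{West}.
Substituting the second reaction function into the first: q_{West} = 13/3 − 0.5(20/3 − 0.5q_{West}), which gives 0.75q_{West} = 1 ⇒ q_{West} = 4/3.
Then q_{North} = 20/3 − 0.5·(4/3) = 6.
Equilibrium price: P = 46 − 3·(22/3) = 24.

24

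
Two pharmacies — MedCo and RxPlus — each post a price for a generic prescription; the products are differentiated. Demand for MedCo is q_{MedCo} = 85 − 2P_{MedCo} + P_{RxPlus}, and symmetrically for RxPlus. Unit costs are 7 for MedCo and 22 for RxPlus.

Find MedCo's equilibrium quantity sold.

MedCo's profit: π = (P_{MedCo} − 7)(85 − 2P_{MedCo} + P_{RxPlus}).
∂π/∂P_{MedCo} = 99 − 4P_{MedCo} + P_{RxPlus} = 0 ⇒ P_{MedCo} = 24.75 + 0.25P_{RxPlus}.
Similarly P_{RxPlus} = 32.25 + 0.25P_{MedCo}.
Substituting the second reaction function into the first: P_{MedCo} = 24.75 + 0.25(32.25 + 0.25P_{MedCo}), which gives 0.9375P_{MedCo} = 32.8125 ⇒ P_{MedCo} = 35.
Then P_{RxPlus} = 32.25 + 0.25·35 = 41.
q_{MedCo} = 85 − 2·35 + 41 = 56.

56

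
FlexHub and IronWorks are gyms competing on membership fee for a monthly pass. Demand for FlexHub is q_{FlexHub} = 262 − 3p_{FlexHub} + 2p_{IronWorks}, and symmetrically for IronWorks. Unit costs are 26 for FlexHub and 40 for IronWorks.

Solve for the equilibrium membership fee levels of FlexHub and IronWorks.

FlexHub's profit: π = (p_{FlexHub} − 26)(262 − 3p_{FlexHub} + 2p_{IronWorks}).
∂π/∂p_{FlexHub} = 340 − 6p_{FlexHub} + 2p_{IronWorks} = 0 ⇒ p_{FlexHub} = 170/3 + (1/3)p_{IronWorks}.
Similarly p_{IronWorks} = 191/3 + (1/3)p_{FlexHub}.
Solving the two reaction functions simultaneously: (1 − (1/3)(1/3))p_{FlexHub} = 170/3 + (1/3)·(191/3), so (8/9)p_{FlexHub} = 701/9 and p_{FlexHub} = 87.625.
Then p_{IronWorks} = 191/3 + (1/3)·87.625 = 92.875.

87.625, 92.875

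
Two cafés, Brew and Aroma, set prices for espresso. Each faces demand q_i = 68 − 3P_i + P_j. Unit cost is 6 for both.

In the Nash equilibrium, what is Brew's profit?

Brew's profit: π = (P_{Brew} − 6)(68 − 3P_{Brew} + P_{Aroma}).
∂π/∂P_{Brew} = 86 − 6P_{Brew} + P_{Aroma} = 0 ⇒ P_{Brew} = 43/3 + (1/6)P_{Aroma}.
By symmetry P_{Aroma} = P_{Brew}; substituting into the reaction function, (5/6)P_{Brew} = 43/3 and P_{Brew} = 17.2.
q_{Brew} = 68 − 3·17.2 + 17.2 = 33.6.
Profit = (17.2 − 6)·33.6 = 376.32.

376.32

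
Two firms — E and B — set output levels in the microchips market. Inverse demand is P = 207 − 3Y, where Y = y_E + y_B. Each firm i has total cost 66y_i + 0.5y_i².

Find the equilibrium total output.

Firm E's profit: π = y_E(207 − 3(y_E + y_B)) − 66y_E − 0.5y_E².
∂π/∂y_E = 141 − 7y_E − 3y_B = 0, so y_E = 141/7 − (3/7)y_B.
By symmetry y_B = y_E; substituting into the reaction function, (10/7)y_E = 141/7 and y_E = 14.1.
Total output: 14.1 + 14.1 = 28.2.

28.2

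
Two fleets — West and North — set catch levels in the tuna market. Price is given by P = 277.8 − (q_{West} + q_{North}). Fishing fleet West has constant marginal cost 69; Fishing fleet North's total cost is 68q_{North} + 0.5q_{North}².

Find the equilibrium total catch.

125.48

Fishing fleet West's profit: π = q_{West}(277.8 − (q_{West} + q_{North})) − 69q_{West}.
∂π/∂q_{West} = 208.8 − 2q_{West} − q_{North} = 0, so q_{West} = 104.4 − 0.5q_{North}.
For North: ∂π/∂q_{North} = 209.8 − 3q_{North} − q_{West} = 0 ⇒ q_{North} = 1049/15 − (1/3)q_{West}.
Substituting the second reaction function into the first: q_{West} = 104.4 − 0.5(1049/15 − (1/3)q_{West}), which gives (5/6)q_{West} = 2083/30 ⇒ q_{West} = 83.32.
Then q_{North} = 1049/15 − (1/3)·83.32 = 42.16.
Total catch: 83.32 + 42.16 = 125.48.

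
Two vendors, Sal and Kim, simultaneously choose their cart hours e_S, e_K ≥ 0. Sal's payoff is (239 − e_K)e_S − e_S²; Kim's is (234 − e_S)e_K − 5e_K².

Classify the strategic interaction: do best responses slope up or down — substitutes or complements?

Expanding Sal's payoff: 239e_S − e_Ke_S − e_S².
∂π/∂e_S = 239 − e_K − 2e_S = 0, so e_S = 119.5 − 0.5e_K.
The best-response slope de_S/de_K = −0.5 < 0: the reaction function is downward-sloping, so the choices are strategic substitutes.

strategic substitutes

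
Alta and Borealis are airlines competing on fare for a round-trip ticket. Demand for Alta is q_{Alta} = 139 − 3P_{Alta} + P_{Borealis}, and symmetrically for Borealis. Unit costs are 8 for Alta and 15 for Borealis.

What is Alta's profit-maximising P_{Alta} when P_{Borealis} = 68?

Alta's profit: π = (P_{Alta} − 8)(139 − 3P_{Alta} + P_{Borealis}).
∂π/∂P_{Alta} = 163 − 6P_{Alta} + P_{Borealis} = 0 ⇒ P_{Alta} = 163/6 + (1/6)P_{Borealis}.
At P_{Borealis} = 68: P_{Alta} = 163/6 + (1/6)·68 = 38.5.

38.5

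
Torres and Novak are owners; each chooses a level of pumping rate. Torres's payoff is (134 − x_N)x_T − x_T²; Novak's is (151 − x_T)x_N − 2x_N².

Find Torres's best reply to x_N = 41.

Expanding Torres's payoff: 134x_T − x_Nx_T − x_T².
∂π/∂x_T = 134 − x_N − 2x_T = 0, so x_T = 67 − 0.5x_N.
At x_N = 41: x_T = 67 − 0.5·41 = 46.5.

46.5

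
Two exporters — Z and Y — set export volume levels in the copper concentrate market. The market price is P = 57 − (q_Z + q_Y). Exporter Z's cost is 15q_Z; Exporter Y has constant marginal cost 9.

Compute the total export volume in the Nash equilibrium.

Exporter Z's profit: π = q_Z(57 − (q_Z + q_Y)) − 15q_Z.
∂π/∂q_Z = 42 − 2q_Z − q_Y = 0, so q_Z = 21 − 0.5q_Y.
By the same steps for Y: q_Y = 24 − 0.5q_Z.
Solving the two reaction functions simultaneously: (1 − (−0.5)(−0.5))q_Z = 21 − 0.5·24, so 0.75q_Z = 9 and q_Z = 12.
Then q_Y = 24 − 0.5·12 = 18.
Total export volume: 12 + 18 = 30.

30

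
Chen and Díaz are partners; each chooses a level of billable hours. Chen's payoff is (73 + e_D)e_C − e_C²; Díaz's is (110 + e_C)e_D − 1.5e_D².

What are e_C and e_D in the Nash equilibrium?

Expanding Chen's payoff: 73e_C + e_De_C − e_C².
∂π/∂e_C = 73 + e_D − 2e_C = 0, so e_C = 36.5 + 0.5e_D.
Likewise for Díaz: e_D = 110/3 + (1/3)e_C.
Substituting the second reaction function into the first: e_C = 36.5 + 0.5(110/3 + (1/3)e_C), which gives (5/6)e_C = 329/6 ⇒ e_C = 65.8.
Then e_D = 110/3 + (1/3)·65.8 = 58.6.

65.8, 58.6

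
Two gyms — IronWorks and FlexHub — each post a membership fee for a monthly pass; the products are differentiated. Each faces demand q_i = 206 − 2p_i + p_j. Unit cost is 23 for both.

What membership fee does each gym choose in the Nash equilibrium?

IronWorks's profit: π = (p_{IronWorks} − 23)(206 − 2p_{IronWorks} + p_{FlexHub}).
∂π/∂p_{IronWorks} = 252 − 4p_{IronWorks} + p_{FlexHub} = 0 ⇒ p_{IronWorks} = 63 + 0.25p_{FlexHub}.
Setting p_{IronWorks} = p_{FlexHub} in the reaction function: p_{IronWorks} = 63 + 0.25p_{IronWorks}, so p_{IronWorks} = 63 / 0.75 = 84.

84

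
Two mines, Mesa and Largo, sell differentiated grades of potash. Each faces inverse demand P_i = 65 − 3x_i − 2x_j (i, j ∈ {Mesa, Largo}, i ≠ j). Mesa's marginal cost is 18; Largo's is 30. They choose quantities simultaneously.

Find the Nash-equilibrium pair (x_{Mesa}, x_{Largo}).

6.625, 3.625

Mine Mesa's profit: π = x_{Mesa}(65 − 3x_{Mesa} − 2x_{Largo}) − 18x_{Mesa}.
∂π/∂x_{Mesa} = 47 − 6x_{Mesa} − 2x_{Largo} = 0 ⇒ x_{Mesa} = 47/6 − (1/3)x_{Largo}.
Similarly x_{Largo} = 35/6 − (1/3)x_{Mesa}.
Substituting the second reaction function into the first: x_{Mesa} = 47/6 − (1/3)(35/6 − (1/3)x_{Mesa}), which gives (8/9)x_{Mesa} = 53/9 ⇒ x_{Mesa} = 6.625.
Then x_{Largo} = 35/6 − (1/3)·6.625 = 3.625.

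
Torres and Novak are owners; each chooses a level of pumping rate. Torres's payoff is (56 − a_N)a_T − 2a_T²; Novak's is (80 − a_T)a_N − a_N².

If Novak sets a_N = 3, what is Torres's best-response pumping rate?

13.25

Expanding Torres's payoff: 56a_T − a_Na_T − 2a_T².
∂π/∂a_T = 56 − a_N − 4a_T = 0, so a_T = 14 − 0.25a_N.
At a_N = 3: a_T = 14 − 0.25·3 = 13.25.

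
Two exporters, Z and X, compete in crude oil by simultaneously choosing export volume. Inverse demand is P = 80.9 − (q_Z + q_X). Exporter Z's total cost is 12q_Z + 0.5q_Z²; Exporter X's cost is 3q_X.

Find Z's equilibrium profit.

Exporter Z's profit: π = q_Z(80.9 − (q_Z + q_X)) − 12q_Z − 0.5q_Z².
∂π/∂q_Z = 68.9 − 3q_Z − q_X = 0, so q_Z = 689/30 − (1/3)q_X.
For X: ∂π/∂q_X = 77.9 − 2q_X − q_Z = 0 ⇒ q_X = 38.95 − 0.5q_Z.
Substituting the second reaction function into the first: q_Z = 689/30 − (1/3)(38.95 − 0.5q_Z), which gives (5/6)q_Z = 599/60 ⇒ q_Z = 11.98.
Then q_X = 38.95 − 0.5·11.98 = 32.96.
Price P = 80.9 − 44.94 = 35.96.
Z's profit: (35.96 − 12)·11.98 − 0.5(11.98)² = 215.2806.

215.2806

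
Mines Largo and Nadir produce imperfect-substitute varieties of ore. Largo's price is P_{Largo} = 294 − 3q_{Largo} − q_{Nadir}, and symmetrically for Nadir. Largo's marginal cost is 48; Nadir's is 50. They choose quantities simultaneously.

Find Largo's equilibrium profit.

Mine Largo's profit: π = q_{Largo}(294 − 3q_{Largo} − q_{Nadir}) − 48q_{Largo}.
∂π/∂q_{Largo} = 246 − 6q_{Largo} − q_{Nadir} = 0 ⇒ q_{Largo} = 41 − (1/6)q_{Nadir}.
Similarly q_{Nadir} = 122/3 − (1/6)q_{Largo}.
Plugging q_{Nadir} into Largo's best response: q_{Largo} = 41 − (1/6)(122/3 − (1/6)q_{Largo}) ⇒ (35/36)q_{Largo} = 308/9, so q_{Largo} = 35.2.
Then q_{Nadir} = 122/3 − (1/6)·35.2 = 34.8.
P_{Largo} = 294 − 3·35.2 − 34.8 = 153.6.
Profit = (153.6 − 48)·35.2 = 3717.12.

3717.12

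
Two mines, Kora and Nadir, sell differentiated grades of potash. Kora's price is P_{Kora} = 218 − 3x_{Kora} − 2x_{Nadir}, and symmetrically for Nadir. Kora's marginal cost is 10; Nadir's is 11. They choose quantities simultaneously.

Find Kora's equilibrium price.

Mine Kora's profit: π = x_{Kora}(218 − 3x_{Kora} − 2x_{Nadir}) − 10x_{Kora}.
∂π/∂x_{Kora} = 208 − 6x_{Kora} − 2x_{Nadir} = 0 ⇒ x_{Kora} = 104/3 − (1/3)x_{Nadir}.
Similarly x_{Nadir} = 34.5 − (1/3)x_{Kora}.
Substituting the second reaction function into the first: x_{Kora} = 104/3 − (1/3)(34.5 − (1/3)x_{Kora}), which gives (8/9)x_{Kora} = 139/6 ⇒ x_{Kora} = 26.0625.
Then x_{Nadir} = 34.5 − (1/3)·26.0625 = 25.8125.
P_{Kora} = 218 − 3·26.0625 − 2·25.8125 = 88.1875.

88.1875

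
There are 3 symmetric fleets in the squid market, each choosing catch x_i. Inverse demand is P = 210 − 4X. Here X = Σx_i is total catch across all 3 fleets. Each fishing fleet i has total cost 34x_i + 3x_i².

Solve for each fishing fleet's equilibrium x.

A representative fishing fleet's profit is π_i = x_i(210 − 4X) − 34x_i − 3x_i², with X = x_i + Σ_{j≠i} x_j.
First-order condition: 176 − 14x_i − 4Σ_{j≠i} x_j = 0.
Imposing symmetry (x_j = x for all j) turns Σ_{j≠i} x_j into 2x, so 176 = 22x and x = 8.

8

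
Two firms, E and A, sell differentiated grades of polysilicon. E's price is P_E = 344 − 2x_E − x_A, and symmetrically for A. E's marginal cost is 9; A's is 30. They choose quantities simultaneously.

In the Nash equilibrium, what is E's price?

Firm E's profit: π = x_E(344 − 2x_E − x_A) − 9x_E.
∂π/∂x_E = 335 − 4x_E − x_A = 0 ⇒ x_E = 83.75 − 0.25x_A.
Similarly x_A = 78.5 − 0.25x_E.
Plugging x_A into E's best response: x_E = 83.75 − 0.25(78.5 − 0.25x_E) ⇒ 0.9375x_E = 64.125, so x_E = 68.4.
Then x_A = 78.5 − 0.25·68.4 = 61.4.
P_E = 344 − 2·68.4 − 61.4 = 145.8.

145.8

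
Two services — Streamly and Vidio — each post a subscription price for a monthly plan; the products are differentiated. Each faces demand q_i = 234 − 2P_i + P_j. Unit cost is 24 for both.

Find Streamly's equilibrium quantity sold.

Streamly's profit: π = (P_{Streamly} − 24)(234 − 2P_{Streamly} + P_{Vidio}).
∂π/∂P_{Streamly} = 282 − 4P_{Streamly} + P_{Vidio} = 0 ⇒ P_{Streamly} = 70.5 + 0.25P_{Vidio}.
By symmetry P_{Vidio} = P_{Streamly}; substituting into the reaction function, 0.75P_{Streamly} = 70.5 and P_{Streamly} = 94.
q_{Streamly} = 234 − 2·94 + 94 = 140.

140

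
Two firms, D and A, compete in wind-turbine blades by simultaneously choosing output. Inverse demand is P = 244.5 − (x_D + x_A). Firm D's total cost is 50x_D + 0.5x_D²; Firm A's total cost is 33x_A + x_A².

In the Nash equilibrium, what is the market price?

153

Firm D's profit: π = x_D(244.5 − (x_D + x_A)) − 50x_D − 0.5x_D².
∂π/∂x_D = 194.5 − 3x_D − x_A = 0, so x_D = 389/6 − (1/3)x_A.
For A: ∂π/∂x_A = 211.5 − 4x_A − x_D = 0 ⇒ x_A = 52.875 − 0.25x_D.
Solving the two reaction functions simultaneously: (1 − (−1/3)(−0.25))x_D = 389/6 − (1/3)·52.875, so (11/12)x_D = 1133/24 and x_D = 51.5.
Then x_A = 52.875 − 0.25·51.5 = 40.
Equilibrium price: P = 244.5 − 91.5 = 153.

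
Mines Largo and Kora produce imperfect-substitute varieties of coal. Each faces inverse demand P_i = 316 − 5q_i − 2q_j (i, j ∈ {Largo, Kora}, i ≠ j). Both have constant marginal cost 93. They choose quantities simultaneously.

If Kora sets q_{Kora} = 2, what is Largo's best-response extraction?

Mine Largo's profit: π = q_{Largo}(316 − 5q_{Largo} − 2q_{Kora}) − 93q_{Largo}.
∂π/∂q_{Largo} = 223 − 10q_{Largo} − 2q_{Kora} = 0 ⇒ q_{Largo} = 22.3 − 0.2q_{Kora}.
At q_{Kora} = 2: q_{Largo} = 22.3 − 0.2·2 = 21.9.

21.9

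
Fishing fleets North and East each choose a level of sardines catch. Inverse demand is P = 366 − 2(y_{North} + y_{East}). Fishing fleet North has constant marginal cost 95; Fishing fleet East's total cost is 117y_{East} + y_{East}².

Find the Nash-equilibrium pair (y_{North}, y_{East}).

Fishing fleet North's profit: π = y_{North}(366 − 2(y_{North} + y_{East})) − 95y_{North}.
∂π/∂y_{North} = 271 − 4y_{North} − 2y_{East} = 0, so y_{North} = 67.75 − 0.5y_{East}.
For East: ∂π/∂y_{East} = 249 − 6y_{East} − 2y_{North} = 0 ⇒ y_{East} = 41.5 − (1/3)y_{North}.
Solving the two reaction functions simultaneously: (1 − (−0.5)(−1/3))y_{North} = 67.75 − 0.5·41.5, so (5/6)y_{North} = 47 and y_{North} = 56.4.
Then y_{East} = 41.5 − (1/3)·56.4 = 22.7.

56.4, 22.7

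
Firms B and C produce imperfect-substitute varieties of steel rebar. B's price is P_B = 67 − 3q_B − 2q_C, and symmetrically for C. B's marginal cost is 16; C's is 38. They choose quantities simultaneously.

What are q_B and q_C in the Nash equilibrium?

7.75, 2.25

Firm B's profit: π = q_B(67 − 3q_B − 2q_C) − 16q_B.
∂π/∂q_B = 51 − 6q_B − 2q_C = 0 ⇒ q_B = 8.5 − (1/3)q_C.
Similarly q_C = 29/6 − (1/3)q_B.
Plugging q_C into B's best response: q_B = 8.5 − (1/3)(29/6 − (1/3)q_B) ⇒ (8/9)q_B = 62/9, so q_B = 7.75.
Then q_C = 29/6 − (1/3)·7.75 = 2.25.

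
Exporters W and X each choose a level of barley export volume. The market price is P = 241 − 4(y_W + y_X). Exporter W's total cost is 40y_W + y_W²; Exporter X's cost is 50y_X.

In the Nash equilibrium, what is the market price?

Exporter W's profit: π = y_W(241 − 4(y_W + y_X)) − 40y_W − y_W².
∂π/∂y_W = 201 − 10y_W − 4y_X = 0, so y_W = 20.1 − 0.4y_X.
For X: ∂π/∂y_X = 191 − 8y_X − 4y_W = 0 ⇒ y_X = 23.875 − 0.5y_W.
Substituting the second reaction function into the first: y_W = 20.1 − 0.4(23.875 − 0.5y_W), which gives 0.8y_W = 10.55 ⇒ y_W = 13.1875.
Then y_X = 23.875 − 0.5·13.1875 = 553/32.
Equilibrium price: P = 241 − 4·(975/32) = 119.125.

119.125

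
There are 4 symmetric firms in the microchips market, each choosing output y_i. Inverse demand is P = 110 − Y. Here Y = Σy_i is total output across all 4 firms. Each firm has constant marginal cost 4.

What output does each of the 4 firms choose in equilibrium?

A representative firm's profit is π_i = y_i(110 − Y) − 4y_i, with Y = y_i + Σ_{j≠i} y_j.
First-order condition: 106 − 2y_i − Σ_{j≠i} y_j = 0.
With identical firms, set every y_j = y: then 106 − 2y − 3y = 0, i.e. y = 106/5 = 21.2.

21.2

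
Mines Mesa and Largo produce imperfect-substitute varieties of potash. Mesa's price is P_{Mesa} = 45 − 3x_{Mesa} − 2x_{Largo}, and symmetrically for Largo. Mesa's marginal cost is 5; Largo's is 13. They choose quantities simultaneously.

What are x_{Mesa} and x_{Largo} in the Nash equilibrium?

Mine Mesa's profit: π = x_{Mesa}(45 − 3x_{Mesa} − 2x_{Largo}) − 5x_{Mesa}.
∂π/∂x_{Mesa} = 40 − 6x_{Mesa} − 2x_{Largo} = 0 ⇒ x_{Mesa} = 20/3 − (1/3)x_{Largo}.
Similarly x_{Largo} = 16/3 − (1/3)x_{Mesa}.
Plugging x_{Largo} into Mesa's best response: x_{Mesa} = 20/3 − (1/3)(16/3 − (1/3)x_{Mesa}) ⇒ (8/9)x_{Mesa} = 44/9, so x_{Mesa} = 5.5.
Then x_{Largo} = 16/3 − (1/3)·5.5 = 3.5.

5.5, 3.5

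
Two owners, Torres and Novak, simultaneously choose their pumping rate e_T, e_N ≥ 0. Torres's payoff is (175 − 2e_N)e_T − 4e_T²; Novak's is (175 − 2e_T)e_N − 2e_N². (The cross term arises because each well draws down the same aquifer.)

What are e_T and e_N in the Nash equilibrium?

Expanding Torres's payoff: 175e_T − 2e_Ne_T − 4e_T².
∂π/∂e_T = 175 − 2e_N − 8e_T = 0, so e_T = 21.875 − 0.25e_N.
Likewise for Novak: e_N = 43.75 − 0.5e_T.
Plugging e_N into Torres's best response: e_T = 21.875 − 0.25(43.75 − 0.5e_T) ⇒ 0.875e_T = 10.9375, so e_T = 12.5.
Then e_N = 43.75 − 0.5·12.5 = 37.5.

12.5, 37.5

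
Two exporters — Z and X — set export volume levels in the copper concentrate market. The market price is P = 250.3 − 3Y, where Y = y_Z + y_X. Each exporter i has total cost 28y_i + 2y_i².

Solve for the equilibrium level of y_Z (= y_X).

17.1

Exporter Z's profit: π = y_Z(250.3 − 3(y_Z + y_X)) − 28y_Z − 2y_Z².
∂π/∂y_Z = 222.3 − 10y_Z − 3y_X = 0, so y_Z = 22.23 − 0.3y_X.
Setting y_Z = y_X in the reaction function: y_Z = 22.23 − 0.3y_Z, so y_Z = 22.23 / 1.3 = 17.1.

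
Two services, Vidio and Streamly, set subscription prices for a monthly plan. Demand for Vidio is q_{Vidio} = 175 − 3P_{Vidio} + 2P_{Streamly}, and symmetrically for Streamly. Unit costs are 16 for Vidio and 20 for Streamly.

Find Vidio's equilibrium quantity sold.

121.5

Vidio's profit: π = (P_{Vidio} − 16)(175 − 3P_{Vidio} + 2P_{Streamly}).
∂π/∂P_{Vidio} = 223 − 6P_{Vidio} + 2P_{Streamly} = 0 ⇒ P_{Vidio} = 223/6 + (1/3)P_{Streamly}.
Similarly P_{Streamly} = 235/6 + (1/3)P_{Vidio}.
Substituting the second reaction function into the first: P_{Vidio} = 223/6 + (1/3)(235/6 + (1/3)P_{Vidio}), which gives (8/9)P_{Vidio} = 452/9 ⇒ P_{Vidio} = 56.5.
Then P_{Streamly} = 235/6 + (1/3)·56.5 = 58.
q_{Vidio} = 175 − 3·56.5 + 2·58 = 121.5.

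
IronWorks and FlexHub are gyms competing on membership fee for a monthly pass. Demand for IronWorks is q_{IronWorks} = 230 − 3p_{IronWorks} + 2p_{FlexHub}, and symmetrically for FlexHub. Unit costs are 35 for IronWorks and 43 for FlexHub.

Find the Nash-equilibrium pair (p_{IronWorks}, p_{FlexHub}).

IronWorks's profit: π = (p_{IronWorks} − 35)(230 − 3p_{IronWorks} + 2p_{FlexHub}).
∂π/∂p_{IronWorks} = 335 − 6p_{IronWorks} + 2p_{FlexHub} = 0 ⇒ p_{IronWorks} = 335/6 + (1/3)p_{FlexHub}.
Similarly p_{FlexHub} = 359/6 + (1/3)p_{IronWorks}.
Solving the two reaction functions simultaneously: (1 − (1/3)(1/3))p_{IronWorks} = 335/6 + (1/3)·(359/6), so (8/9)p_{IronWorks} = 682/9 and p_{IronWorks} = 85.25.
Then p_{FlexHub} = 359/6 + (1/3)·85.25 = 88.25.

85.25, 88.25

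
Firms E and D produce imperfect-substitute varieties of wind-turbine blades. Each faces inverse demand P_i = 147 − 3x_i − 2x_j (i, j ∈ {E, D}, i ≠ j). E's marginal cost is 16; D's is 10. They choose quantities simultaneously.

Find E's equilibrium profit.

768

Firm E's profit: π = x_E(147 − 3x_E − 2x_D) − 16x_E.
∂π/∂x_E = 131 − 6x_E − 2x_D = 0 ⇒ x_E = 131/6 − (1/3)x_D.
Similarly x_D = 137/6 − (1/3)x_E.
Plugging x_D into E's best response: x_E = 131/6 − (1/3)(137/6 − (1/3)x_E) ⇒ (8/9)x_E = 128/9, so x_E = 16.
Then x_D = 137/6 − (1/3)·16 = 17.5.
P_E = 147 − 3·16 − 2·17.5 = 64.
Profit = (64 − 16)·16 = 768.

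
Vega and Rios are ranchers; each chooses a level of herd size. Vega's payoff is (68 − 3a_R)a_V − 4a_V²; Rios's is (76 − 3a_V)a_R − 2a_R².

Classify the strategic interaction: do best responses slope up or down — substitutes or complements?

strategic substitutes

Expanding Vega's payoff: 68a_V − 3a_Ra_V − 4a_V².
∂π/∂a_V = 68 − 3a_R − 8a_V = 0, so a_V = 8.5 − 0.375a_R.
The best-response slope da_V/da_R = −0.375 < 0: the reaction function is downward-sloping, so the choices are strategic substitutes.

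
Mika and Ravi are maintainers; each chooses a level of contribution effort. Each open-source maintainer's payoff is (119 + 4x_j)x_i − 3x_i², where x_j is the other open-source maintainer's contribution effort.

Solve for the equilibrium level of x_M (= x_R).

Mika's payoff is (119 + 4x_R)x_M − 3x_M².
∂π/∂x_M = 119 + 4x_R − 6x_M = 0, so x_M = 119/6 + (2/3)x_R.
The game is symmetric, so in equilibrium x_R = x_M: the reaction function gives (1/3)x_M = 119/6, hence x_M = 59.5.

59.5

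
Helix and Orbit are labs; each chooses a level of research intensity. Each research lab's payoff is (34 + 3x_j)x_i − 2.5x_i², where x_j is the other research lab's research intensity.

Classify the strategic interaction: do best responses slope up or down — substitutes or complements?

strategic complements

Helix's payoff is (34 + 3x_O)x_H − 2.5x_H².
∂π/∂x_H = 34 + 3x_O − 5x_H = 0, so x_H = 6.8 + 0.6x_O.
The best-response slope dx_H/dx_O = 0.6 > 0: the reaction function is upward-sloping, so the choices are strategic complements.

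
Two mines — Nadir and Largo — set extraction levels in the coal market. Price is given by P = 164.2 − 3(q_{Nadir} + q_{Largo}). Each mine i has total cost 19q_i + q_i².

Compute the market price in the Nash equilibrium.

Mine Nadir's profit: π = q_{Nadir}(164.2 − 3(q_{Nadir} + q_{Largo})) − 19q_{Nadir} − q_{Nadir}².
∂π/∂q_{Nadir} = 145.2 − 8q_{Nadir} − 3q_{Largo} = 0, so q_{Nadir} = 18.15 − 0.375q_{Largo}.
The game is symmetric, so in equilibrium q_{Largo} = q_{Nadir}: the reaction function gives 1.375q_{Nadir} = 18.15, hence q_{Nadir} = 13.2.
Equilibrium price: P = 164.2 − 3·26.4 = 85.

85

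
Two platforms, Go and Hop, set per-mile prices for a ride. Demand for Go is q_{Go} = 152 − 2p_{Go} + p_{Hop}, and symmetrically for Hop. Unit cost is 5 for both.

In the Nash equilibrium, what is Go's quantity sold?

Go's profit: π = (p_{Go} − 5)(152 − 2p_{Go} + p_{Hop}).
∂π/∂p_{Go} = 162 − 4p_{Go} + p_{Hop} = 0 ⇒ p_{Go} = 40.5 + 0.25p_{Hop}.
By symmetry p_{Hop} = p_{Go}; substituting into the reaction function, 0.75p_{Go} = 40.5 and p_{Go} = 54.
q_{Go} = 152 − 2·54 + 54 = 98.

98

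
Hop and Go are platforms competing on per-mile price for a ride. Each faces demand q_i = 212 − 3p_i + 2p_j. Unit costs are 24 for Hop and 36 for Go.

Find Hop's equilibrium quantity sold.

147.75

Hop's profit: π = (p_{Hop} − 24)(212 − 3p_{Hop} + 2p_{Go}).
∂π/∂p_{Hop} = 284 − 6p_{Hop} + 2p_{Go} = 0 ⇒ p_{Hop} = 142/3 + (1/3)p_{Go}.
Similarly p_{Go} = 160/3 + (1/3)p_{Hop}.
Plugging p_{Go} into Hop's best response: p_{Hop} = 142/3 + (1/3)(160/3 + (1/3)p_{Hop}) ⇒ (8/9)p_{Hop} = 586/9, so p_{Hop} = 73.25.
Then p_{Go} = 160/3 + (1/3)·73.25 = 77.75.
q_{Hop} = 212 − 3·73.25 + 2·77.75 = 147.75.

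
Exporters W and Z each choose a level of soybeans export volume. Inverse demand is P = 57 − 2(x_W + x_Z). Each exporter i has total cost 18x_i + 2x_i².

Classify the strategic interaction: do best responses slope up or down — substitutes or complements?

strategic substitutes

Exporter W's profit: π = x_W(57 − 2(x_W + x_Z)) − 18x_W − 2x_W².
∂π/∂x_W = 39 − 8x_W − 2x_Z = 0, so x_W = 4.875 − 0.25x_Z.
The best-response slope dx_W/dx_Z = −0.25 < 0: the reaction function is downward-sloping, so the choices are strategic substitutes.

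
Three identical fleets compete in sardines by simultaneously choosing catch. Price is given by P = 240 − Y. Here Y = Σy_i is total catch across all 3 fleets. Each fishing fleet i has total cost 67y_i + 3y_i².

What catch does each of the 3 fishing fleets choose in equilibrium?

A representative fishing fleet's profit is π_i = y_i(240 − Y) − 67y_i − 3y_i², with Y = y_i + Σ_{j≠i} y_j.
First-order condition: 173 − 8y_i − Σ_{j≠i} y_j = 0.
Imposing symmetry (y_j = y for all j) turns Σ_{j≠i} y_j into 2y, so 173 = 10y and y = 17.3.

17.3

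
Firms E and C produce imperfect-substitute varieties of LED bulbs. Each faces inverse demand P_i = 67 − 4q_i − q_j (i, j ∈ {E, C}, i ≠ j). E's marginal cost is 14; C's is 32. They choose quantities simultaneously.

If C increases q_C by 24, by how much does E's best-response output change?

-3

Firm E's profit: π = q_E(67 − 4q_E − q_C) − 14q_E.
∂π/∂q_E = 53 − 8q_E − q_C = 0 ⇒ q_E = 6.625 − 0.125q_C.
The reaction-function slope is −0.125, so a 24-unit rise in q_C moves q_E by −0.125 × 24 = −3. E's best response falls — the actions are strategic substitutes.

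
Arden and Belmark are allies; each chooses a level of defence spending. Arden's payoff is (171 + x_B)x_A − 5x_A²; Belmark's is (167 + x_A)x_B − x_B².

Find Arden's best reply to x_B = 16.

Expanding Arden's payoff: 171x_A + x_Bx_A − 5x_A².
∂π/∂x_A = 171 + x_B − 10x_A = 0, so x_A = 17.1 + 0.1x_B.
At x_B = 16: x_A = 17.1 + 0.1·16 = 18.7.

18.7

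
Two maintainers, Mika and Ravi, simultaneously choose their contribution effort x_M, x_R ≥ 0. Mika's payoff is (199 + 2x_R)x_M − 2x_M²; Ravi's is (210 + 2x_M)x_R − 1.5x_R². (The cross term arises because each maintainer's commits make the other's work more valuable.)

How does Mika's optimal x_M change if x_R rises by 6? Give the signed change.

3

Expanding Mika's payoff: 199x_M + 2x_Rx_M − 2x_M².
∂π/∂x_M = 199 + 2x_R − 4x_M = 0, so x_M = 49.75 + 0.5x_R.
The reaction-function slope is 0.5, so a 6-unit rise in x_R moves x_M by 0.5 × 6 = 3. Mika's best response rises — the actions are strategic complements.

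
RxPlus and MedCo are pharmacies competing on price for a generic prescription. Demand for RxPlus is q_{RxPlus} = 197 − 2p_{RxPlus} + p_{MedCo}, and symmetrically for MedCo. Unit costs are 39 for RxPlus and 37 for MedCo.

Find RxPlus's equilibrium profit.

5491.52

RxPlus's profit: π = (p_{RxPlus} − 39)(197 − 2p_{RxPlus} + p_{MedCo}).
∂π/∂p_{RxPlus} = 275 − 4p_{RxPlus} + p_{MedCo} = 0 ⇒ p_{RxPlus} = 68.75 + 0.25p_{MedCo}.
Similarly p_{MedCo} = 67.75 + 0.25p_{RxPlus}.
Solving the two reaction functions simultaneously: (1 − (0.25)(0.25))p_{RxPlus} = 68.75 + 0.25·67.75, so 0.9375p_{RxPlus} = 85.6875 and p_{RxPlus} = 91.4.
Then p_{MedCo} = 67.75 + 0.25·91.4 = 90.6.
q_{RxPlus} = 197 − 2·91.4 + 90.6 = 104.8.
Profit = (91.4 − 39)·104.8 = 5491.52.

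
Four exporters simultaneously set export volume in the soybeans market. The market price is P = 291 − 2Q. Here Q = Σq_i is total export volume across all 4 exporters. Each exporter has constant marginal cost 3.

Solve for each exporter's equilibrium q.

A representative exporter's profit is π_i = q_i(291 − 2Q) − 3q_i, with Q = q_i + Σ_{j≠i} q_j.
First-order condition: 288 − 4q_i − 2Σ_{j≠i} q_j = 0.
Imposing symmetry (q_j = q for all j) turns Σ_{j≠i} q_j into 3q, so 288 = 10q and q = 28.8.

28.8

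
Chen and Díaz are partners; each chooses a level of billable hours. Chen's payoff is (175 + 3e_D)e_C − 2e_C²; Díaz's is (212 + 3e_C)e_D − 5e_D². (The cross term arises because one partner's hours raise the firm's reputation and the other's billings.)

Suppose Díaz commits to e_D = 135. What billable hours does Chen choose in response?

145

Expanding Chen's payoff: 175e_C + 3e_De_C − 2e_C².
∂π/∂e_C = 175 + 3e_D − 4e_C = 0, so e_C = 43.75 + 0.75e_D.
At e_D = 135: e_C = 43.75 + 0.75·135 = 145.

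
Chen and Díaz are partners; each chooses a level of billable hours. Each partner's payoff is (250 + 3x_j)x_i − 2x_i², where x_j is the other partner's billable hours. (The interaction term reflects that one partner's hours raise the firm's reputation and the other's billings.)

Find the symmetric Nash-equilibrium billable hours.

Chen's payoff is (250 + 3x_D)x_C − 2x_C².
∂π/∂x_C = 250 + 3x_D − 4x_C = 0, so x_C = 62.5 + 0.75x_D.
By symmetry x_D = x_C; substituting into the reaction function, 0.25x_C = 62.5 and x_C = 250.

250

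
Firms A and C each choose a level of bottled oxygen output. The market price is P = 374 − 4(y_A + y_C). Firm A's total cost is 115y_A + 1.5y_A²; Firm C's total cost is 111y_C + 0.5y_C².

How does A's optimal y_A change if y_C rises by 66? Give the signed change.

Firm A's profit: π = y_A(374 − 4(y_A + y_C)) − 115y_A − 1.5y_A².
∂π/∂y_A = 259 − 11y_A − 4y_C = 0, so y_A = 259/11 − (4/11)y_C.
The reaction-function slope is −4/11, so a 66-unit rise in y_C moves y_A by −4/11 × 66 = −24. A's best response falls — the actions are strategic substitutes.

-24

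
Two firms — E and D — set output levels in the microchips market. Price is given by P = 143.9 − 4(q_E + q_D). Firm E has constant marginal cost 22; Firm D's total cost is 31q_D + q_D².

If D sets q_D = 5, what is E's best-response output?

12.7375

Firm E's profit: π = q_E(143.9 − 4(q_E + q_D)) − 22q_E.
∂π/∂q_E = 121.9 − 8q_E − 4q_D = 0, so q_E = 15.2375 − 0.5q_D.
At q_D = 5: q_E = 15.2375 − 0.5·5 = 12.7375.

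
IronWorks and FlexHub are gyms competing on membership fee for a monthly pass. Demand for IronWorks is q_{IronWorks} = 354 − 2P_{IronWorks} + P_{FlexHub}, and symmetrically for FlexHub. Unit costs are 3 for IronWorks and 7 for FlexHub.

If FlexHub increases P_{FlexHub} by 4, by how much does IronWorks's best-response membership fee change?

1

IronWorks's profit: π = (P_{IronWorks} − 3)(354 − 2P_{IronWorks} + P_{FlexHub}).
∂π/∂P_{IronWorks} = 360 − 4P_{IronWorks} + P_{FlexHub} = 0 ⇒ P_{IronWorks} = 90 + 0.25P_{FlexHub}.
The reaction-function slope is 0.25, so a 4-unit rise in P_{FlexHub} moves P_{IronWorks} by 0.25 × 4 = 1. IronWorks's best response rises — the actions are strategic complements.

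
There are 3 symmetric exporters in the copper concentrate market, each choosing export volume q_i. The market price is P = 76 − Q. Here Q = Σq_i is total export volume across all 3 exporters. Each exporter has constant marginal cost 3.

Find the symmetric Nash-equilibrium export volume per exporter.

18.25

A representative exporter's profit is π_i = q_i(76 − Q) − 3q_i, with Q = q_i + Σ_{j≠i} q_j.
First-order condition: 73 − 2q_i − Σ_{j≠i} q_j = 0.
With identical exporters, set every q_j = q: then 73 − 2q − 2q = 0, i.e. q = 73/4 = 18.25.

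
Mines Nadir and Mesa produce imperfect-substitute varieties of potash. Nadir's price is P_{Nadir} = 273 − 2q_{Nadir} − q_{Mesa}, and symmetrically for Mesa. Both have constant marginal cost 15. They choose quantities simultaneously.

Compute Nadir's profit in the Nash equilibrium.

5325.12

Mine Nadir's profit: π = q_{Nadir}(273 − 2q_{Nadir} − q_{Mesa}) − 15q_{Nadir}.
∂π/∂q_{Nadir} = 258 − 4q_{Nadir} − q_{Mesa} = 0 ⇒ q_{Nadir} = 64.5 − 0.25q_{Mesa}.
Setting q_{Nadir} = q_{Mesa} in the reaction function: q_{Nadir} = 64.5 − 0.25q_{Nadir}, so q_{Nadir} = 64.5 / 1.25 = 51.6.
P_{Nadir} = 273 − 2·51.6 − 51.6 = 118.2.
Profit = (118.2 − 15)·51.6 = 5325.12.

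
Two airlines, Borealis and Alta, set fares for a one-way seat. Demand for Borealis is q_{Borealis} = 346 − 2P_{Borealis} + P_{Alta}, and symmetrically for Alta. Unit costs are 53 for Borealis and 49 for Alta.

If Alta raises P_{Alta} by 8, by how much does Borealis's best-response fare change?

2

Borealis's profit: π = (P_{Borealis} − 53)(346 − 2P_{Borealis} + P_{Alta}).
∂π/∂P_{Borealis} = 452 − 4P_{Borealis} + P_{Alta} = 0 ⇒ P_{Borealis} = 113 + 0.25P_{Alta}.
The reaction-function slope is 0.25, so an 8-unit rise in P_{Alta} moves P_{Borealis} by 0.25 × 8 = 2. Borealis's best response rises — the actions are strategic complements.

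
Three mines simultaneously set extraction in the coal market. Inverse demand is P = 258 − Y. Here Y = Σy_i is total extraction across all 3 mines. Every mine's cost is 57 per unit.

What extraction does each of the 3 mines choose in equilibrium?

A representative mine's profit is π_i = y_i(258 − Y) − 57y_i, with Y = y_i + Σ_{j≠i} y_j.
First-order condition: 201 − 2y_i − Σ_{j≠i} y_j = 0.
With identical mines, set every y_j = y: then 201 − 2y − 2y = 0, i.e. y = 201/4 = 50.25.

50.25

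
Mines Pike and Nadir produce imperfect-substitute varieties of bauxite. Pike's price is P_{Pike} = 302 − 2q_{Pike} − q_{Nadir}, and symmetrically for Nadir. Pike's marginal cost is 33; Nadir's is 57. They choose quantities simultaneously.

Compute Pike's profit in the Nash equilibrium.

6138.32

Mine Pike's profit: π = q_{Pike}(302 − 2q_{Pike} − q_{Nadir}) − 33q_{Pike}.
∂π/∂q_{Pike} = 269 − 4q_{Pike} − q_{Nadir} = 0 ⇒ q_{Pike} = 67.25 − 0.25q_{Nadir}.
Similarly q_{Nadir} = 61.25 − 0.25q_{Pike}.
Plugging q_{Nadir} into Pike's best response: q_{Pike} = 67.25 − 0.25(61.25 − 0.25q_{Pike}) ⇒ 0.9375q_{Pike} = 51.9375, so q_{Pike} = 55.4.
Then q_{Nadir} = 61.25 − 0.25·55.4 = 47.4.
P_{Pike} = 302 − 2·55.4 − 47.4 = 143.8.
Profit = (143.8 − 33)·55.4 = 6138.32.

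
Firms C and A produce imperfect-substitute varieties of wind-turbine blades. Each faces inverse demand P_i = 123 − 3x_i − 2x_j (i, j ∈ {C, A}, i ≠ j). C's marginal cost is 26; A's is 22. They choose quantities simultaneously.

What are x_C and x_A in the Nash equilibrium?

Firm C's profit: π = x_C(123 − 3x_C − 2x_A) − 26x_C.
∂π/∂x_C = 97 − 6x_C − 2x_A = 0 ⇒ x_C = 97/6 − (1/3)x_A.
Similarly x_A = 101/6 − (1/3)x_C.
Substituting the second reaction function into the first: x_C = 97/6 − (1/3)(101/6 − (1/3)x_C), which gives (8/9)x_C = 95/9 ⇒ x_C = 11.875.
Then x_A = 101/6 − (1/3)·11.875 = 12.875.

11.875, 12.875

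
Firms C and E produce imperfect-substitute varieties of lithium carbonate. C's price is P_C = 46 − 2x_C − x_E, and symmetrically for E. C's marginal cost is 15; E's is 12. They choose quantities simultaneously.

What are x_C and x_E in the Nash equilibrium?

Firm C's profit: π = x_C(46 − 2x_C − x_E) − 15x_C.
∂π/∂x_C = 31 − 4x_C − x_E = 0 ⇒ x_C = 7.75 − 0.25x_E.
Similarly x_E = 8.5 − 0.25x_C.
Plugging x_E into C's best response: x_C = 7.75 − 0.25(8.5 − 0.25x_C) ⇒ 0.9375x_C = 5.625, so x_C = 6.
Then x_E = 8.5 − 0.25·6 = 7.

6, 7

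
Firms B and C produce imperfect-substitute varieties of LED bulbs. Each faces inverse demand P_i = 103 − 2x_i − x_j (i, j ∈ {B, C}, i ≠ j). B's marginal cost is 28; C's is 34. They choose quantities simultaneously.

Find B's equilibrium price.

58.8

Firm B's profit: π = x_B(103 − 2x_B − x_C) − 28x_B.
∂π/∂x_B = 75 − 4x_B − x_C = 0 ⇒ x_B = 18.75 − 0.25x_C.
Similarly x_C = 17.25 − 0.25x_B.
Solving the two reaction functions simultaneously: (1 − (−0.25)(−0.25))x_B = 18.75 − 0.25·17.25, so 0.9375x_B = 14.4375 and x_B = 15.4.
Then x_C = 17.25 − 0.25·15.4 = 13.4.
P_B = 103 − 2·15.4 − 13.4 = 58.8.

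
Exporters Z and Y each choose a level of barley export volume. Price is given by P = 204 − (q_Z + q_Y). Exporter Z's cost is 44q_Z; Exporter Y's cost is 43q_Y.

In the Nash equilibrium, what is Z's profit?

Exporter Z's profit: π = q_Z(204 − (q_Z + q_Y)) − 44q_Z.
∂π/∂q_Z = 160 − 2q_Z − q_Y = 0, so q_Z = 80 − 0.5q_Y.
By the same steps for Y: q_Y = 80.5 − 0.5q_Z.
Substituting the second reaction function into the first: q_Z = 80 − 0.5(80.5 − 0.5q_Z), which gives 0.75q_Z = 39.75 ⇒ q_Z = 53.
Then q_Y = 80.5 − 0.5·53 = 54.
Price P = 204 − 107 = 97.
Z's profit: (97 − 44)·53 = 2809.

2809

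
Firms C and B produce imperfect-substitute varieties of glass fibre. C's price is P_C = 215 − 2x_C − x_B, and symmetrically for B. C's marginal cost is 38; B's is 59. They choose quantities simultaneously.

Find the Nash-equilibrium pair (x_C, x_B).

36.8, 29.8

Firm C's profit: π = x_C(215 − 2x_C − x_B) − 38x_C.
∂π/∂x_C = 177 − 4x_C − x_B = 0 ⇒ x_C = 44.25 − 0.25x_B.
Similarly x_B = 39 − 0.25x_C.
Plugging x_B into C's best response: x_C = 44.25 − 0.25(39 − 0.25x_C) ⇒ 0.9375x_C = 34.5, so x_C = 36.8.
Then x_B = 39 − 0.25·36.8 = 29.8.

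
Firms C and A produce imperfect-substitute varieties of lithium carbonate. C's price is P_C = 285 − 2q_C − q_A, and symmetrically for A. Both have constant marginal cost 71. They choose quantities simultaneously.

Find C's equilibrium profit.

Firm C's profit: π = q_C(285 − 2q_C − q_A) − 71q_C.
∂π/∂q_C = 214 − 4q_C − q_A = 0 ⇒ q_C = 53.5 − 0.25q_A.
By symmetry q_A = q_C; substituting into the reaction function, 1.25q_C = 53.5 and q_C = 42.8.
P_C = 285 − 2·42.8 − 42.8 = 156.6.
Profit = (156.6 − 71)·42.8 = 3663.68.

3663.68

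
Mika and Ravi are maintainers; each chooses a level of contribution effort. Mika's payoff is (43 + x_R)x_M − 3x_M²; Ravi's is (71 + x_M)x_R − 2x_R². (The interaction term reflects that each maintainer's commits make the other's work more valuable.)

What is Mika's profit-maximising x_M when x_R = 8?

Expanding Mika's payoff: 43x_M + x_Rx_M − 3x_M².
∂π/∂x_M = 43 + x_R − 6x_M = 0, so x_M = 43/6 + (1/6)x_R.
At x_R = 8: x_M = 43/6 + (1/6)·8 = 8.5.

8.5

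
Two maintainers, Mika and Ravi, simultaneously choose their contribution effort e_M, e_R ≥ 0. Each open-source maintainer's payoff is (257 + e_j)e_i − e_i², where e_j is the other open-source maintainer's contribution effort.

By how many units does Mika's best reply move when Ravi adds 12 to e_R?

6

Mika's payoff is (257 + e_R)e_M − e_M².
∂π/∂e_M = 257 + e_R − 2e_M = 0, so e_M = 128.5 + 0.5e_R.
The reaction-function slope is 0.5, so a 12-unit rise in e_R moves e_M by 0.5 × 12 = 6. Mika's best response rises — the actions are strategic complements.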